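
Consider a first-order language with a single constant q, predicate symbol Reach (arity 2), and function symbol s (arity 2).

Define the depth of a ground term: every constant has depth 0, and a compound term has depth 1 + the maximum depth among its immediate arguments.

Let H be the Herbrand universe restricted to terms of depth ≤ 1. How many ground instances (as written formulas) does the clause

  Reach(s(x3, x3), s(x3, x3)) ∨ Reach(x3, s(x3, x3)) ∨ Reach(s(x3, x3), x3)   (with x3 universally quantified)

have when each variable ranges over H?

2

Ground terms of depth ≤ 1:
  Let N_k count ground terms of depth at most k. Each non-constant term of depth ≤ k is some function symbol applied to depth-≤(k−1) arguments, giving N_k = 1 + N_{k-1}^2.
  N_0 = 1
  N_1 = 1 + 1^2 = 2
So there are 2 ground terms available for substitution.
There is 1 variable to instantiate (x3),  occurring in at least one literal, so different choices give different ground instances.
Number of ground instances = 2.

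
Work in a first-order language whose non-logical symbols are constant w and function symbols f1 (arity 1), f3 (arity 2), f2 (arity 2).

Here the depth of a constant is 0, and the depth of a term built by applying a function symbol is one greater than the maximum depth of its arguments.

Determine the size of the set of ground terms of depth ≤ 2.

Count level by level. With function symbols f1/1, f3/2, f2/2, the terms of depth ≤ k are the 1 constant together with each function applied to depth-≤(k−1) tuples, so N_k = 1 + N_{k-1} + N_{k-1}^2 + N_{k-1}^2.
N_0 = 1
N_1 = 1 + 1 + 1^2 + 1^2 = 4
N_2 = 1 + 4 + 4^2 + 4^2 = 37

37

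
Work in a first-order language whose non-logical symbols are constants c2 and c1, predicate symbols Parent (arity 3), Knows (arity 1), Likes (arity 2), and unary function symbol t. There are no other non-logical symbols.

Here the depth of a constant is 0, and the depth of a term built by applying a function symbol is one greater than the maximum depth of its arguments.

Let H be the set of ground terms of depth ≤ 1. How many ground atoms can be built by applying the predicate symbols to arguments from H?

84

First count ground terms of depth ≤ 1.
Let N_k count ground terms of depth at most k. Each non-constant term of depth ≤ k is some function symbol applied to depth-≤(k−1) arguments, giving N_k = 2 + N_{k-1}.
N_0 = 2
N_1 = 2 + 2 = 4
Explicitly: c2, c1, t(c2), t(c1).
So |H| = 4.
Ground atoms are formed by filling each argument slot of a predicate with a term from H, so an r-ary predicate gives |H|^r atoms:
  Parent: 4^3 = 64;  Knows: 4;  Likes: 4^2 = 16
Total ground atoms: 64 + 4 + 16 = 84.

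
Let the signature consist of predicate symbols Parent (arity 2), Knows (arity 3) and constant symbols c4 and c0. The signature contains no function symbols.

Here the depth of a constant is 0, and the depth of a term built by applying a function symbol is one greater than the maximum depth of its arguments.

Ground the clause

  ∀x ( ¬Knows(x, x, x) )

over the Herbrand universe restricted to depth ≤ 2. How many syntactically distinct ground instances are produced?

2

Ground terms of depth ≤ 2:
  With no function symbols every ground term is a constant, so there are exactly 2 ground terms at every depth bound.
  N_0 = 2
  N_1 = 2
  N_2 = 2
  Explicitly: c4, c0.
So there are 2 ground terms available for substitution.
The variable x ranges independently over the available ground terms, and distinct assignments produce distinct instances.
Number of ground instances = 2.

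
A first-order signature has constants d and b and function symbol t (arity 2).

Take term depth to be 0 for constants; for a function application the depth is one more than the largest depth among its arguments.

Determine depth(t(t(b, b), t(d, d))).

2

depth(t(b, b)) = 1 + max(0, 0) = 1
depth(t(d, d)) = 1 + max(0, 0) = 1
depth(t(t(b, b), t(d, d))) = 1 + max(1, 1) = 2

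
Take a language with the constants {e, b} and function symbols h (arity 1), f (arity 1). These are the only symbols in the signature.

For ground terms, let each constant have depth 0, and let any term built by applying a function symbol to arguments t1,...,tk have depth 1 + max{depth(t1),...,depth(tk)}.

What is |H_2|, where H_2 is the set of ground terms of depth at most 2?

Write N_k for the number of ground terms of depth ≤ k. A term of depth ≤ k is either a constant or a function symbol applied to arguments of depth ≤ k−1, so N_k = 2 + N_{k-1} + N_{k-1}.
N_0 = 2
N_1 = 2 + 2 + 2 = 6
N_2 = 2 + 6 + 6 = 14

14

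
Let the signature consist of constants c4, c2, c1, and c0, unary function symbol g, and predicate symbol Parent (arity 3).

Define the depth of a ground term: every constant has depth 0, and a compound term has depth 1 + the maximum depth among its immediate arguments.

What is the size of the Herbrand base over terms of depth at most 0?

First count ground terms of depth ≤ 0.
Count level by level. With function symbols g/1, the terms of depth ≤ k are the 4 constants together with each function applied to depth-≤(k−1) tuples, so N_k = 4 + N_{k-1}.
N_0 = 4
Explicitly: c4, c2, c1, c0.
So |H| = 4.
Each predicate of arity r yields |H|^r ground atoms (one per choice of an r-tuple from H):
  Parent: 4^3 = 64
Total ground atoms: 64.

64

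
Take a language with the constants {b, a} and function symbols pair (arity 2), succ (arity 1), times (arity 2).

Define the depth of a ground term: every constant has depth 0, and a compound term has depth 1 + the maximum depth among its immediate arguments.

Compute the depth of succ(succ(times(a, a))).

depth(times(a, a)) = 1 + max(0, 0) = 1
depth(succ(times(a, a))) = 1 + depth(times(a, a)) = 1 + 1 = 2
depth(succ(succ(times(a, a)))) = 1 + depth(succ(times(a, a))) = 1 + 2 = 3

3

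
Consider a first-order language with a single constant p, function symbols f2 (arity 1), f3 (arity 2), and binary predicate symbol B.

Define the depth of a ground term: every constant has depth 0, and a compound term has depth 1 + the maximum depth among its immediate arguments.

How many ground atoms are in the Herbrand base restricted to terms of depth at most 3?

First count ground terms of depth ≤ 3.
Count level by level. With function symbols f2/1, f3/2, the terms of depth ≤ k are the 1 constant together with each function applied to depth-≤(k−1) tuples, so N_k = 1 + N_{k-1} + N_{k-1}^2.
N_0 = 1
N_1 = 1 + 1 + 1^2 = 3
N_2 = 1 + 3 + 3^2 = 13
N_3 = 1 + 13 + 13^2 = 183
So |H| = 183.
A ground atom is a predicate applied to a tuple of terms from H, so the count is the sum over predicates of |H|^arity:
  B: 183^2 = 33489
Total ground atoms: 33489.

33489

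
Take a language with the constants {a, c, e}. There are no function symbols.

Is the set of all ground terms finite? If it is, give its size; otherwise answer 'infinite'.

There are no function symbols, so every ground term is one of the 3 constants.
The Herbrand universe is {a, c, e}, which is finite with 3 elements.

3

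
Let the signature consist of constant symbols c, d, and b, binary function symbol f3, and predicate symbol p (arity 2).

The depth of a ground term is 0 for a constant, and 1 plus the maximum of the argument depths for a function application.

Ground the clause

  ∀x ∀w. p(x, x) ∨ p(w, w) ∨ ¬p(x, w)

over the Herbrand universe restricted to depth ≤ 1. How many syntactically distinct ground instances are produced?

Ground terms of depth ≤ 1:
  Let N_k = |{terms of depth ≤ k}|. Then N_0 = 3 and N_k = 3 + N_{k-1}^2 for k ≥ 1 (one summand per function symbol, arity giving the exponent).
  N_0 = 3
  N_1 = 3 + 3^2 = 12
So there are 12 ground terms available for substitution.
There are 2 variables to instantiate (x, w), each occurring in at least one literal, so different choices give different ground instances.
Number of ground instances = 12^2 = 144.

144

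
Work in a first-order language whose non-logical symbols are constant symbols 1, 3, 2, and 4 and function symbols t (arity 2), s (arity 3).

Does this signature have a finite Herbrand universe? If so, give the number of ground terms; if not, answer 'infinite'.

The signature has at least one function symbol (t, arity 2) and at least one constant (1).
Iterating t gives infinitely many distinct ground terms: 1, t(1, 1), t(t(1, 1), t(1, 1)), ...
So the Herbrand universe is infinite.

infinite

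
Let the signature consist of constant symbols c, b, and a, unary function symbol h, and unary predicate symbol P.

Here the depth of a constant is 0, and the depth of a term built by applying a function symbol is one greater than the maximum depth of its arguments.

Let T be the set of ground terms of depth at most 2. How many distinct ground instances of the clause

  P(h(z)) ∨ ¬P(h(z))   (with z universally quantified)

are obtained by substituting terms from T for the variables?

9

Ground terms of depth ≤ 2:
  If N_k denotes the number of depth-≤k ground terms, the 3 constants give N_0 = 3, and each function symbol of arity r contributes N_{k-1}^r new terms at level k: N_k = 3 + N_{k-1}.
  N_0 = 3
  N_1 = 3 + 3 = 6
  N_2 = 3 + 6 = 9
So there are 9 ground terms available for substitution.
The clause has 1 distinct variable (z), which appears in the body. In the free term algebra distinct substitutions yield syntactically distinct ground instances.
Number of ground instances = 9.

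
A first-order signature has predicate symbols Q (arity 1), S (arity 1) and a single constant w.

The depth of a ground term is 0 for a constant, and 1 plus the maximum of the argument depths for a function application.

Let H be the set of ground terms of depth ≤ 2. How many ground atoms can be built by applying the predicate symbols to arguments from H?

2

First count ground terms of depth ≤ 2.
With no function symbols every ground term is a constant, so there is exactly 1 ground term at every depth bound.
N_0 = 1
N_1 = 1
N_2 = 1
Explicitly: w.
So |H| = 1.
A ground atom is a predicate applied to a tuple of terms from H, so the count is the sum over predicates of |H|^arity:
  Q: 1;  S: 1
Total ground atoms: 1 + 1 = 2.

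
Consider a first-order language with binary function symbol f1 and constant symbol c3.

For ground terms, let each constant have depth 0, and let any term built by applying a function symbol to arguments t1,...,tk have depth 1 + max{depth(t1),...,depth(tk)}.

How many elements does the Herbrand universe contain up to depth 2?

5

Count level by level. With function symbols f1/2, the terms of depth ≤ k are the 1 constant together with each function applied to depth-≤(k−1) tuples, so N_k = 1 + N_{k-1}^2.
N_0 = 1
N_1 = 1 + 1^2 = 2
N_2 = 1 + 2^2 = 5
Explicitly: c3, f1(c3, c3), f1(c3, f1(c3, c3)), f1(f1(c3, c3), c3), f1(f1(c3, c3), f1(c3, c3)).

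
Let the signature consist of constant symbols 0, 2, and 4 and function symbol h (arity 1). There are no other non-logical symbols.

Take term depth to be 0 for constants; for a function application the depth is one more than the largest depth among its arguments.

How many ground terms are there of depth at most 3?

Count level by level. With function symbols h/1, the terms of depth ≤ k are the 3 constants together with each function applied to depth-≤(k−1) tuples, so N_k = 3 + N_{k-1}.
N_0 = 3
N_1 = 3 + 3 = 6
N_2 = 3 + 6 = 9
N_3 = 3 + 9 = 12
Explicitly: 0, 2, 4, h(0), h(2), h(4), h(h(0)), h(h(2)), h(h(4)), h(h(h(0))), h(h(h(2))), h(h(h(4))).

12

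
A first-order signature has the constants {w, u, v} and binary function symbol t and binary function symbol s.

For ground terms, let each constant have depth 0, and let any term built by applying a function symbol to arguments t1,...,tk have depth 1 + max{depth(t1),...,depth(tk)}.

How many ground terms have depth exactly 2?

864

Write N_k for the number of ground terms of depth ≤ k. A term of depth ≤ k is either a constant or a function symbol applied to arguments of depth ≤ k−1, so N_k = 3 + N_{k-1}^2 + N_{k-1}^2.
N_0 = 3
N_1 = 3 + 3^2 + 3^2 = 21
N_2 = 3 + 21^2 + 21^2 = 885
Terms of depth exactly 2: N_2 − N_1 = 885 − 21 = 864.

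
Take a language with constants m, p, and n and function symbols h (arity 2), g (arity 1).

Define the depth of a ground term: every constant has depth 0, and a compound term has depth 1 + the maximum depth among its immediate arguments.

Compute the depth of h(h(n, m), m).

2

depth(h(n, m)) = 1 + max(0, 0) = 1
depth(h(h(n, m), m)) = 1 + max(1, 0) = 2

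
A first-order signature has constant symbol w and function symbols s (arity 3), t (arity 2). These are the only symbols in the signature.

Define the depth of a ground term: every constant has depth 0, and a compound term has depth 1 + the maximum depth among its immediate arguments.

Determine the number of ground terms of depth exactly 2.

Write N_k for the number of ground terms of depth ≤ k. A term of depth ≤ k is either a constant or a function symbol applied to arguments of depth ≤ k−1, so N_k = 1 + N_{k-1}^3 + N_{k-1}^2.
N_0 = 1
N_1 = 1 + 1^3 + 1^2 = 3
N_2 = 1 + 3^3 + 3^2 = 37
Terms of depth exactly 2: N_2 − N_1 = 37 − 3 = 34.

34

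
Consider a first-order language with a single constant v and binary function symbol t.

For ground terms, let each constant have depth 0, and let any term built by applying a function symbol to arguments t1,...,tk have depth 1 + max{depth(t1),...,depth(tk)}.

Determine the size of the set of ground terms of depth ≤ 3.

26

Write N_k for the number of ground terms of depth ≤ k. A term of depth ≤ k is either a constant or a function symbol applied to arguments of depth ≤ k−1, so N_k = 1 + N_{k-1}^2.
N_0 = 1
N_1 = 1 + 1^2 = 2
N_2 = 1 + 2^2 = 5
N_3 = 1 + 5^2 = 26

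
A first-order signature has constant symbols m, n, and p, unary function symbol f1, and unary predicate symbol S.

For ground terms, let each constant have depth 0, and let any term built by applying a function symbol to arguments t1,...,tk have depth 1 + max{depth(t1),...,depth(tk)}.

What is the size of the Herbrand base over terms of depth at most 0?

First count ground terms of depth ≤ 0.
Count level by level. With function symbols f1/1, the terms of depth ≤ k are the 3 constants together with each function applied to depth-≤(k−1) tuples, so N_k = 3 + N_{k-1}.
N_0 = 3
So |H| = 3.
Each predicate of arity r yields |H|^r ground atoms (one per choice of an r-tuple from H):
  S: 3
Total ground atoms: 3.

3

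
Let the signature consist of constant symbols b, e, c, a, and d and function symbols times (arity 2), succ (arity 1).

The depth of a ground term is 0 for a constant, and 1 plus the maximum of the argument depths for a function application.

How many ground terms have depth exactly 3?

Let N_k count ground terms of depth at most k. Each non-constant term of depth ≤ k is some function symbol applied to depth-≤(k−1) arguments, giving N_k = 5 + N_{k-1}^2 + N_{k-1}.
N_0 = 5
N_1 = 5 + 5^2 + 5 = 35
N_2 = 5 + 35^2 + 35 = 1265
N_3 = 5 + 1265^2 + 1265 = 1601495
Terms of depth exactly 3: N_3 − N_2 = 1601495 − 1265 = 1600230.

1600230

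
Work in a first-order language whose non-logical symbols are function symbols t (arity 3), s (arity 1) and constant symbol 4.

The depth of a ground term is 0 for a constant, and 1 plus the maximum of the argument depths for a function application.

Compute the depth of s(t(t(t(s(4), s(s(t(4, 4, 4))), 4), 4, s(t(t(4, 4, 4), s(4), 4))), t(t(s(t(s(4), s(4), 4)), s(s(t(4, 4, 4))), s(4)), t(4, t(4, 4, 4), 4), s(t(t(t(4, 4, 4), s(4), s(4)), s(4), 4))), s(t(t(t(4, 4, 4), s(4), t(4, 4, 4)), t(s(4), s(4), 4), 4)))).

7

depth(s(4)) = 1 + depth(4) = 1 + 0 = 1
depth(t(4, 4, 4)) = 1 + max(0, 0, 0) = 1
depth(s(t(4, 4, 4))) = 1 + depth(t(4, 4, 4)) = 1 + 1 = 2
depth(s(s(t(4, 4, 4)))) = 1 + depth(s(t(4, 4, 4))) = 1 + 2 = 3
depth(t(s(4), s(s(t(4, 4, 4))), 4)) = 1 + max(1, 3, 0) = 4
depth(t(t(4, 4, 4), s(4), 4)) = 1 + max(1, 1, 0) = 2
depth(s(t(t(4, 4, 4), s(4), 4))) = 1 + depth(t(t(4, 4, 4), s(4), 4)) = 1 + 2 = 3
depth(t(t(s(4), s(s(t(4, 4, 4))), 4), 4, s(t(t(4, 4, 4), s(4), 4)))) = 1 + max(4, 0, 3) = 5
depth(t(s(4), s(4), 4)) = 1 + max(1, 1, 0) = 2
depth(s(t(s(4), s(4), 4))) = 1 + depth(t(s(4), s(4), 4)) = 1 + 2 = 3
depth(t(s(t(s(4), s(4), 4)), s(s(t(4, 4, 4))), s(4))) = 1 + max(3, 3, 1) = 4
depth(t(4, t(4, 4, 4), 4)) = 1 + max(0, 1, 0) = 2
depth(t(t(4, 4, 4), s(4), s(4))) = 1 + max(1, 1, 1) = 2
depth(t(t(t(4, 4, 4), s(4), s(4)), s(4), 4)) = 1 + max(2, 1, 0) = 3
depth(s(t(t(t(4, 4, 4), s(4), s(4)), s(4), 4))) = 1 + depth(t(t(t(4, 4, 4), s(4), s(4)), s(4), 4)) = 1 + 3 = 4
depth(t(t(s(t(s(4), s(4), 4)), s(s(t(4, 4, 4))), s(4)), t(4, t(4, 4, 4), 4), s(t(t(t(4, 4, 4), s(4), s(4)), s(4), 4)))) = 1 + max(4, 2, 4) = 5
depth(t(t(4, 4, 4), s(4), t(4, 4, 4))) = 1 + max(1, 1, 1) = 2
depth(t(t(t(4, 4, 4), s(4), t(4, 4, 4)), t(s(4), s(4), 4), 4)) = 1 + max(2, 2, 0) = 3
depth(s(t(t(t(4, 4, 4), s(4), t(4, 4, 4)), t(s(4), s(4), 4), 4))) = 1 + depth(t(t(t(4, 4, 4), s(4), t(4, 4, 4)), t(s(4), s(4), 4), 4)) = 1 + 3 = 4
depth(t(t(t(s(4), s(s(t(4, 4, 4))), 4), 4, s(t(t(4, 4, 4), s(4), 4))), t(t(s(t(s(4), s(4), 4)), s(s(t(4, 4, 4))), s(4)), t(4, t(4, 4, 4), 4), s(t(t(t(4, 4, 4), s(4), s(4)), s(4), 4))), s(t(t(t(4, 4, 4), s(4), t(4, 4, 4)), t(s(4), s(4), 4), 4)))) = 1 + max(5, 5, 4) = 6
depth(s(t(t(t(s(4), s(s(t(4, 4, 4))), 4), 4, s(t(t(4, 4, 4), s(4), 4))), t(t(s(t(s(4), s(4), 4)), s(s(t(4, 4, 4))), s(4)), t(4, t(4, 4, 4), 4), s(t(t(t(4, 4, 4), s(4), s(4)), s(4), 4))), s(t(t(t(4, 4, 4), s(4), t(4, 4, 4)), t(s(4), s(4), 4), 4))))) = 1 + depth(t(t(t(s(4), s(s(t(4, 4, 4))), 4), 4, s(t(t(4, 4, 4), s(4), 4))), t(t(s(t(s(4), s(4), 4)), s(s(t(4, 4, 4))), s(4)), t(4, t(4, 4, 4), 4), s(t(t(t(4, 4, 4), s(4), s(4)), s(4), 4))), s(t(t(t(4, 4, 4), s(4), t(4, 4, 4)), t(s(4), s(4), 4), 4)))) = 1 + 6 = 7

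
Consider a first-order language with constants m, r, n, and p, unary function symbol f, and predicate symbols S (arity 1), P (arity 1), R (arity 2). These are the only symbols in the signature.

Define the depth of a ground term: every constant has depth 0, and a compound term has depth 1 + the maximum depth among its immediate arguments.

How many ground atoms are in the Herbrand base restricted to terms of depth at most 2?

168

First count ground terms of depth ≤ 2.
If N_k denotes the number of depth-≤k ground terms, the 4 constants give N_0 = 4, and each function symbol of arity r contributes N_{k-1}^r new terms at level k: N_k = 4 + N_{k-1}.
N_0 = 4
N_1 = 4 + 4 = 8
N_2 = 4 + 8 = 12
So |H| = 12.
Each predicate of arity r yields |H|^r ground atoms (one per choice of an r-tuple from H):
  S: 12;  P: 12;  R: 12^2 = 144
Total ground atoms: 12 + 12 + 144 = 168.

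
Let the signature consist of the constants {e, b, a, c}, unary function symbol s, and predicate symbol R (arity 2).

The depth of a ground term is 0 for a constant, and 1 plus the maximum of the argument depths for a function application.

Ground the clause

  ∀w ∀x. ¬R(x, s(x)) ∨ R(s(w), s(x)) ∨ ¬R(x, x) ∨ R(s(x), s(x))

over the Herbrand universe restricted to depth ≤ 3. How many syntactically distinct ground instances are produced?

256

Ground terms of depth ≤ 3:
  Let N_k = |{terms of depth ≤ k}|. Then N_0 = 4 and N_k = 4 + N_{k-1} for k ≥ 1 (one summand per function symbol, arity giving the exponent).
  N_0 = 4
  N_1 = 4 + 4 = 8
  N_2 = 4 + 8 = 12
  N_3 = 4 + 12 = 16
So there are 16 ground terms available for substitution.
The clause has 2 distinct variables (w, x), each appearing in the body. In the free term algebra distinct substitutions yield syntactically distinct ground instances.
Number of ground instances = 16^2 = 256.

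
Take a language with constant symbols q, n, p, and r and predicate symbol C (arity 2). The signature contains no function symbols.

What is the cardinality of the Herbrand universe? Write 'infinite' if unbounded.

4

There are no function symbols, so every ground term is one of the 4 constants.
The Herbrand universe is {q, n, p, r}, which is finite with 4 elements.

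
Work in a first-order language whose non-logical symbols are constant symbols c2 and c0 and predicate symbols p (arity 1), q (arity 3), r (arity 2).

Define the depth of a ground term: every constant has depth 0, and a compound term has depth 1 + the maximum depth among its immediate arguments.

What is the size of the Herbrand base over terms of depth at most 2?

First count ground terms of depth ≤ 2.
With no function symbols every ground term is a constant, so there are exactly 2 ground terms at every depth bound.
N_0 = 2
N_1 = 2
N_2 = 2
Explicitly: c2, c0.
So |H| = 2.
A ground atom is a predicate applied to a tuple of terms from H, so the count is the sum over predicates of |H|^arity:
  p: 2;  q: 2^3 = 8;  r: 2^2 = 4
Total ground atoms: 2 + 8 + 4 = 14.

14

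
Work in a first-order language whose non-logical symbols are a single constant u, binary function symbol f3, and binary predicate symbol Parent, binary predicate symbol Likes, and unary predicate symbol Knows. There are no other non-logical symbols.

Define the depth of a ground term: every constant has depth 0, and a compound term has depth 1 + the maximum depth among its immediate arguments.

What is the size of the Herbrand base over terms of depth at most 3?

First count ground terms of depth ≤ 3.
Write N_k for the number of ground terms of depth ≤ k. A term of depth ≤ k is either a constant or a function symbol applied to arguments of depth ≤ k−1, so N_k = 1 + N_{k-1}^2.
N_0 = 1
N_1 = 1 + 1^2 = 2
N_2 = 1 + 2^2 = 5
N_3 = 1 + 5^2 = 26
So |H| = 26.
Ground atoms are formed by filling each argument slot of a predicate with a term from H, so an r-ary predicate gives |H|^r atoms:
  Parent: 26^2 = 676;  Likes: 26^2 = 676;  Knows: 26
Total ground atoms: 676 + 676 + 26 = 1378.

1378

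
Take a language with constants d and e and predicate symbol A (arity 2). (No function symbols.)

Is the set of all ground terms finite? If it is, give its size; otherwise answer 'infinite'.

There are no function symbols, so every ground term is one of the 2 constants.
The Herbrand universe is {d, e}, which is finite with 2 elements.

2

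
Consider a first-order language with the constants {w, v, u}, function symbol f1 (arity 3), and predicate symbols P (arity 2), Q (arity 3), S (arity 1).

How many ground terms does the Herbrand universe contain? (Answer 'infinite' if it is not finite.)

infinite

The signature has at least one function symbol (f1, arity 3) and at least one constant (w).
Iterating f1 gives infinitely many distinct ground terms: w, f1(w, w, w), f1(f1(w, w, w), f1(w, w, w), f1(w, w, w)), ...
So the Herbrand universe is infinite.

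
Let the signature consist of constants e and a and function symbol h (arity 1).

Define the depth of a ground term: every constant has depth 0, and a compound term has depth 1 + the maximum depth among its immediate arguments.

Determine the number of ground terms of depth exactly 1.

2

If N_k denotes the number of depth-≤k ground terms, the 2 constants give N_0 = 2, and each function symbol of arity r contributes N_{k-1}^r new terms at level k: N_k = 2 + N_{k-1}.
N_0 = 2
N_1 = 2 + 2 = 4
Terms of depth exactly 1: N_1 − N_0 = 4 − 2 = 2.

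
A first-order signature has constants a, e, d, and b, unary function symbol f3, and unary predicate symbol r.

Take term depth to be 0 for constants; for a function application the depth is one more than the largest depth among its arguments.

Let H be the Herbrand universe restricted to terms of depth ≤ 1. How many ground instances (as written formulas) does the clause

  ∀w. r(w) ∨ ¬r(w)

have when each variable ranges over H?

8

Ground terms of depth ≤ 1:
  Write N_k for the number of ground terms of depth ≤ k. A term of depth ≤ k is either a constant or a function symbol applied to arguments of depth ≤ k−1, so N_k = 4 + N_{k-1}.
  N_0 = 4
  N_1 = 4 + 4 = 8
So there are 8 ground terms available for substitution.
The body mentions the single quantified variable w; since ground terms form a free algebra, no two substitutions collapse to the same formula.
Number of ground instances = 8.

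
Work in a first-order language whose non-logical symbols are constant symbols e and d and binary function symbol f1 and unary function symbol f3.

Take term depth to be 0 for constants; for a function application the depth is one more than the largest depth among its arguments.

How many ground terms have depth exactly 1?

Let N_k count ground terms of depth at most k. Each non-constant term of depth ≤ k is some function symbol applied to depth-≤(k−1) arguments, giving N_k = 2 + N_{k-1}^2 + N_{k-1}.
N_0 = 2
N_1 = 2 + 2^2 + 2 = 8
Terms of depth exactly 1: N_1 − N_0 = 8 − 2 = 6.

6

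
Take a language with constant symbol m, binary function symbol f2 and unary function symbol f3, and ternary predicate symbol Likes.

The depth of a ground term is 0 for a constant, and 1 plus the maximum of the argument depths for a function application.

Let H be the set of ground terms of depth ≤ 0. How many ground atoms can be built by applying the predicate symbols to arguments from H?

1

First count ground terms of depth ≤ 0.
If N_k denotes the number of depth-≤k ground terms, the 1 constant gives N_0 = 1, and each function symbol of arity r contributes N_{k-1}^r new terms at level k: N_k = 1 + N_{k-1}^2 + N_{k-1}.
N_0 = 1
So |H| = 1.
A ground atom is a predicate applied to a tuple of terms from H, so the count is the sum over predicates of |H|^arity:
  Likes: 1^3 = 1
Total ground atoms: 1.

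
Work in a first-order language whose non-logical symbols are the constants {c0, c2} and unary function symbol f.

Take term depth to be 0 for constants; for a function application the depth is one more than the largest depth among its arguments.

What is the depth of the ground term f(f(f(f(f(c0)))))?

5

depth(f(c0)) = 1 + depth(c0) = 1 + 0 = 1
depth(f(f(c0))) = 1 + depth(f(c0)) = 1 + 1 = 2
depth(f(f(f(c0)))) = 1 + depth(f(f(c0))) = 1 + 2 = 3
depth(f(f(f(f(c0))))) = 1 + depth(f(f(f(c0)))) = 1 + 3 = 4
depth(f(f(f(f(f(c0)))))) = 1 + depth(f(f(f(f(c0))))) = 1 + 4 = 5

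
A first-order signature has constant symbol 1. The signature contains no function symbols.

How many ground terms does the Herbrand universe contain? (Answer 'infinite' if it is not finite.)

1

There are no function symbols, so the only ground term is the single constant.
The Herbrand universe is {1}, finite with 1 element.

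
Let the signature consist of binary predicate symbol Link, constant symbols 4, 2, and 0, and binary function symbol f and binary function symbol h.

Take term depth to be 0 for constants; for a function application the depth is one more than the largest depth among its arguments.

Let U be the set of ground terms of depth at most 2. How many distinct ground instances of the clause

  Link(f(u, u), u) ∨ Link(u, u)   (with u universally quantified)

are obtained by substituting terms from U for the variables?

885

Ground terms of depth ≤ 2:
  Let N_k = |{terms of depth ≤ k}|. Then N_0 = 3 and N_k = 3 + N_{k-1}^2 + N_{k-1}^2 for k ≥ 1 (one summand per function symbol, arity giving the exponent).
  N_0 = 3
  N_1 = 3 + 3^2 + 3^2 = 21
  N_2 = 3 + 21^2 + 21^2 = 885
So there are 885 ground terms available for substitution.
The clause has 1 distinct variable (u), which appears in the body. In the free term algebra distinct substitutions yield syntactically distinct ground instances.
Number of ground instances = 885.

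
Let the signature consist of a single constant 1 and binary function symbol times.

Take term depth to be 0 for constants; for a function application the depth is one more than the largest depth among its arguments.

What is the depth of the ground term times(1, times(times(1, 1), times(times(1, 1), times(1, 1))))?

4

depth(times(1, 1)) = 1 + max(0, 0) = 1
depth(times(times(1, 1), times(1, 1))) = 1 + max(1, 1) = 2
depth(times(times(1, 1), times(times(1, 1), times(1, 1)))) = 1 + max(1, 2) = 3
depth(times(1, times(times(1, 1), times(times(1, 1), times(1, 1))))) = 1 + max(0, 3) = 4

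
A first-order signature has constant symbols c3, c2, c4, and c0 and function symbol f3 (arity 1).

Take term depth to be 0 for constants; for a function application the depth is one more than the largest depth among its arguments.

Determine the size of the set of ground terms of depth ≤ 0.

Count level by level. With function symbols f3/1, the terms of depth ≤ k are the 4 constants together with each function applied to depth-≤(k−1) tuples, so N_k = 4 + N_{k-1}.
N_0 = 4

4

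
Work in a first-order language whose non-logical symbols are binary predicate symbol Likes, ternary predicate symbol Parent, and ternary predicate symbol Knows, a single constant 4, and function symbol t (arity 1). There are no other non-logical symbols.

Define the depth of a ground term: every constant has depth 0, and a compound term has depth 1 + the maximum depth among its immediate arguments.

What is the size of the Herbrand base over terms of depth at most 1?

First count ground terms of depth ≤ 1.
Let N_k count ground terms of depth at most k. Each non-constant term of depth ≤ k is some function symbol applied to depth-≤(k−1) arguments, giving N_k = 1 + N_{k-1}.
N_0 = 1
N_1 = 1 + 1 = 2
Explicitly: 4, t(4).
So |H| = 2.
Ground atoms are formed by filling each argument slot of a predicate with a term from H, so an r-ary predicate gives |H|^r atoms:
  Likes: 2^2 = 4;  Parent: 2^3 = 8;  Knows: 2^3 = 8
Total ground atoms: 4 + 8 + 8 = 20.

20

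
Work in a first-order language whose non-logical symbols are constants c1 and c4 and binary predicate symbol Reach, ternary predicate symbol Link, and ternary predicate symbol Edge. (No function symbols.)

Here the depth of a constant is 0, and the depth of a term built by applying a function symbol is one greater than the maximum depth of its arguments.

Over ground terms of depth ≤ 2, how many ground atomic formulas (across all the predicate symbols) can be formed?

First count ground terms of depth ≤ 2.
With no function symbols every ground term is a constant, so there are exactly 2 ground terms at every depth bound.
N_0 = 2
N_1 = 2
N_2 = 2
Explicitly: c1, c4.
So |H| = 2.
Each predicate of arity r yields |H|^r ground atoms (one per choice of an r-tuple from H):
  Reach: 2^2 = 4;  Link: 2^3 = 8;  Edge: 2^3 = 8
Total ground atoms: 4 + 8 + 8 = 20.

20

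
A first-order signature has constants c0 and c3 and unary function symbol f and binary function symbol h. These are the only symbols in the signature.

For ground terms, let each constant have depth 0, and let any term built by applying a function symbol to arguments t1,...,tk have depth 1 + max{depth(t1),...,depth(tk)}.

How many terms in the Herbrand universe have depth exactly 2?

66

Let N_k count ground terms of depth at most k. Each non-constant term of depth ≤ k is some function symbol applied to depth-≤(k−1) arguments, giving N_k = 2 + N_{k-1} + N_{k-1}^2.
N_0 = 2
N_1 = 2 + 2 + 2^2 = 8
N_2 = 2 + 8 + 8^2 = 74
Terms of depth exactly 2: N_2 − N_1 = 74 − 8 = 66.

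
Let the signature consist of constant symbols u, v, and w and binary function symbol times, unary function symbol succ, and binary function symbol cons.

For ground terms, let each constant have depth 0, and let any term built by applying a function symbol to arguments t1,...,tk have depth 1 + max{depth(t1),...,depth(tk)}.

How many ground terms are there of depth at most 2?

1179

Let N_k = |{terms of depth ≤ k}|. Then N_0 = 3 and N_k = 3 + N_{k-1}^2 + N_{k-1} + N_{k-1}^2 for k ≥ 1 (one summand per function symbol, arity giving the exponent).
N_0 = 3
N_1 = 3 + 3^2 + 3 + 3^2 = 24
N_2 = 3 + 24^2 + 24 + 24^2 = 1179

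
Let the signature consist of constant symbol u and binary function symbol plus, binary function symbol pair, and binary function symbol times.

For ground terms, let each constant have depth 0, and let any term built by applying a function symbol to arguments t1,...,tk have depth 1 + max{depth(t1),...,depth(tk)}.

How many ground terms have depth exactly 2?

45

Count level by level. With function symbols plus/2, pair/2, times/2, the terms of depth ≤ k are the 1 constant together with each function applied to depth-≤(k−1) tuples, so N_k = 1 + N_{k-1}^2 + N_{k-1}^2 + N_{k-1}^2.
N_0 = 1
N_1 = 1 + 1^2 + 1^2 + 1^2 = 4
N_2 = 1 + 4^2 + 4^2 + 4^2 = 49
Terms of depth exactly 2: N_2 − N_1 = 49 − 4 = 45.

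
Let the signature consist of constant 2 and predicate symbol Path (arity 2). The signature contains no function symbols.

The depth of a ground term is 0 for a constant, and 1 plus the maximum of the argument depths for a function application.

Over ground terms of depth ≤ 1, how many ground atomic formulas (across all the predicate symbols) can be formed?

1

First count ground terms of depth ≤ 1.
With no function symbols every ground term is a constant, so there is exactly 1 ground term at every depth bound.
N_0 = 1
N_1 = 1
Explicitly: 2.
So |H| = 1.
A ground atom is a predicate applied to a tuple of terms from H, so the count is the sum over predicates of |H|^arity:
  Path: 1^2 = 1
Total ground atoms: 1.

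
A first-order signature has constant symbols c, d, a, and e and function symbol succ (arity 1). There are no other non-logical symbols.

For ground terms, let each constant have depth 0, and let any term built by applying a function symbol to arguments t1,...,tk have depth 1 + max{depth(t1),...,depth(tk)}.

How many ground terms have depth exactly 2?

If N_k denotes the number of depth-≤k ground terms, the 4 constants give N_0 = 4, and each function symbol of arity r contributes N_{k-1}^r new terms at level k: N_k = 4 + N_{k-1}.
N_0 = 4
N_1 = 4 + 4 = 8
N_2 = 4 + 8 = 12
Terms of depth exactly 2: N_2 − N_1 = 12 − 8 = 4.

4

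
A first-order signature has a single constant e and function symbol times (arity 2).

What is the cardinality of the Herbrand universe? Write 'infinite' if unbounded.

infinite

The signature has at least one function symbol (times, arity 2) and at least one constant (e).
Iterating times gives infinitely many distinct ground terms: e, times(e, e), times(times(e, e), times(e, e)), ...
So the Herbrand universe is infinite.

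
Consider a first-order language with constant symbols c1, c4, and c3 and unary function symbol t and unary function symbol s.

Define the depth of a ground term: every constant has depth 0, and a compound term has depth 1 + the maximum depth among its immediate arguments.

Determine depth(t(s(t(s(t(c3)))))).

depth(t(c3)) = 1 + depth(c3) = 1 + 0 = 1
depth(s(t(c3))) = 1 + depth(t(c3)) = 1 + 1 = 2
depth(t(s(t(c3)))) = 1 + depth(s(t(c3))) = 1 + 2 = 3
depth(s(t(s(t(c3))))) = 1 + depth(t(s(t(c3)))) = 1 + 3 = 4
depth(t(s(t(s(t(c3)))))) = 1 + depth(s(t(s(t(c3))))) = 1 + 4 = 5

5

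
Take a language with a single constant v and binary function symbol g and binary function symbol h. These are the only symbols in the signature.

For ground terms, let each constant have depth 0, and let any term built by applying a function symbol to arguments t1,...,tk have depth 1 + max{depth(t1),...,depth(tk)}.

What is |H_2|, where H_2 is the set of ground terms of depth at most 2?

19

Let N_k count ground terms of depth at most k. Each non-constant term of depth ≤ k is some function symbol applied to depth-≤(k−1) arguments, giving N_k = 1 + N_{k-1}^2 + N_{k-1}^2.
N_0 = 1
N_1 = 1 + 1^2 + 1^2 = 3
N_2 = 1 + 3^2 + 3^2 = 19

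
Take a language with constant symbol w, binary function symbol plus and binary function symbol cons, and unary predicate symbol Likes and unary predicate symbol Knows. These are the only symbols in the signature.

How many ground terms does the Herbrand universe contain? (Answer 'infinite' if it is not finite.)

infinite

The signature has at least one function symbol (plus, arity 2) and at least one constant (w).
Iterating plus gives infinitely many distinct ground terms: w, plus(w, w), plus(plus(w, w), plus(w, w)), ...
So the Herbrand universe is infinite.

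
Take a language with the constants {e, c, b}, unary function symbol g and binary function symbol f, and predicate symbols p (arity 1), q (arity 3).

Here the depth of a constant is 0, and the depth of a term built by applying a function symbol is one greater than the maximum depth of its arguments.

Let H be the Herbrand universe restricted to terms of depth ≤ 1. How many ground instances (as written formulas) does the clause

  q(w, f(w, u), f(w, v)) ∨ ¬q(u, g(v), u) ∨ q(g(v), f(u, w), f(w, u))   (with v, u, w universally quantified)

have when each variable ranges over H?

3375

Ground terms of depth ≤ 1:
  Write N_k for the number of ground terms of depth ≤ k. A term of depth ≤ k is either a constant or a function symbol applied to arguments of depth ≤ k−1, so N_k = 3 + N_{k-1} + N_{k-1}^2.
  N_0 = 3
  N_1 = 3 + 3 + 3^2 = 15
So there are 15 ground terms available for substitution.
Each of v, u, w ranges independently over the available ground terms, and distinct assignments produce distinct instances.
Number of ground instances = 15^3 = 3375.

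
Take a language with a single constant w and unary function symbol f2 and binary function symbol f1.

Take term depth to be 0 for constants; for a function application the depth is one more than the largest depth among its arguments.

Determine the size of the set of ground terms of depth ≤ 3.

183

Let N_k = |{terms of depth ≤ k}|. Then N_0 = 1 and N_k = 1 + N_{k-1} + N_{k-1}^2 for k ≥ 1 (one summand per function symbol, arity giving the exponent).
N_0 = 1
N_1 = 1 + 1 + 1^2 = 3
N_2 = 1 + 3 + 3^2 = 13
N_3 = 1 + 13 + 13^2 = 183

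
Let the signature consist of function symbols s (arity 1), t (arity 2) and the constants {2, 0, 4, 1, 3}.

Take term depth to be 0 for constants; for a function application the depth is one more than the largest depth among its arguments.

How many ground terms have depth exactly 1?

30

If N_k denotes the number of depth-≤k ground terms, the 5 constants give N_0 = 5, and each function symbol of arity r contributes N_{k-1}^r new terms at level k: N_k = 5 + N_{k-1} + N_{k-1}^2.
N_0 = 5
N_1 = 5 + 5 + 5^2 = 35
Terms of depth exactly 1: N_1 − N_0 = 35 − 5 = 30.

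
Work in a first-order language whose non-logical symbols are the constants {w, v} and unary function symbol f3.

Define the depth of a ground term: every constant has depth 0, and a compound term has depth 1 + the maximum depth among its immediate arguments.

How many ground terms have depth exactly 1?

2

Count level by level. With function symbols f3/1, the terms of depth ≤ k are the 2 constants together with each function applied to depth-≤(k−1) tuples, so N_k = 2 + N_{k-1}.
N_0 = 2
N_1 = 2 + 2 = 4
Terms of depth exactly 1: N_1 − N_0 = 4 − 2 = 2.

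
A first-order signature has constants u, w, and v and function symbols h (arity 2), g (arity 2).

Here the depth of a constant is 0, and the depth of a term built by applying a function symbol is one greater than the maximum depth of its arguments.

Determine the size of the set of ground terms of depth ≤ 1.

Let N_k count ground terms of depth at most k. Each non-constant term of depth ≤ k is some function symbol applied to depth-≤(k−1) arguments, giving N_k = 3 + N_{k-1}^2 + N_{k-1}^2.
N_0 = 3
N_1 = 3 + 3^2 + 3^2 = 21

21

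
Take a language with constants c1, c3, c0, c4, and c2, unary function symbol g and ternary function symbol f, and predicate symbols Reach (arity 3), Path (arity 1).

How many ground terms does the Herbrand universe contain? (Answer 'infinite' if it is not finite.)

infinite

The signature has at least one function symbol (g, arity 1) and at least one constant (c1).
Iterating g gives infinitely many distinct ground terms: c1, g(c1), g(g(c1)), ...
So the Herbrand universe is infinite.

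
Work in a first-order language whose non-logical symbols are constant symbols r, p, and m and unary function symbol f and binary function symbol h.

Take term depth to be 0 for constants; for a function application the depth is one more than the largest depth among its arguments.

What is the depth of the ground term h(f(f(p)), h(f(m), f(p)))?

3

depth(f(p)) = 1 + depth(p) = 1 + 0 = 1
depth(f(f(p))) = 1 + depth(f(p)) = 1 + 1 = 2
depth(f(m)) = 1 + depth(m) = 1 + 0 = 1
depth(h(f(m), f(p))) = 1 + max(1, 1) = 2
depth(h(f(f(p)), h(f(m), f(p)))) = 1 + max(2, 2) = 3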